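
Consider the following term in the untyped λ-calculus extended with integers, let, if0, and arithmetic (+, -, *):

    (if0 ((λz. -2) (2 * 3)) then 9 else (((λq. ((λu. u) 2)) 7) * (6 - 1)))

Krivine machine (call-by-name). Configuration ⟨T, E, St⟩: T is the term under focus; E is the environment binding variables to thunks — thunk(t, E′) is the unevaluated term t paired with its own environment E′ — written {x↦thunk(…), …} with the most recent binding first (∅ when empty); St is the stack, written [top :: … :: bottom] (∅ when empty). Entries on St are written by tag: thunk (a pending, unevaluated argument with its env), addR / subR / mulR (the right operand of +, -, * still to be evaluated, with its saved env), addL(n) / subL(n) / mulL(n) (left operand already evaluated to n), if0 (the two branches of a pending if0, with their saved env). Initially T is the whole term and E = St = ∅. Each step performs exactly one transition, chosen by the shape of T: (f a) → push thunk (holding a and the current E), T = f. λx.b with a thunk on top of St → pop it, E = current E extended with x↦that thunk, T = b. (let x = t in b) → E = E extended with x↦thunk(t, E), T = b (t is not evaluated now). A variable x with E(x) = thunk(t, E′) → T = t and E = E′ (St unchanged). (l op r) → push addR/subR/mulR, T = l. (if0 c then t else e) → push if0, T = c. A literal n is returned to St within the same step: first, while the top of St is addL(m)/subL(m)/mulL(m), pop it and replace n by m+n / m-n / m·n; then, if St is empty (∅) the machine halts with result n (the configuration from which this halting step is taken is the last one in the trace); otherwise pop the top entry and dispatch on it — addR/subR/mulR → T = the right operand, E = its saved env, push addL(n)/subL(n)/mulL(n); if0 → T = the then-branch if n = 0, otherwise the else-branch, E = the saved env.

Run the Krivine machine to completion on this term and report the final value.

step 0: ⟨T=(if0 ((λz. -2) (2 * 3)) then 9 else (((λq. ((λu. u) 2)) 7) * (6 - 1))); E=∅; St=∅⟩
step 1: ⟨T=((λz. -2) (2 * 3)); E=∅; St=[if0]⟩
step 2: ⟨T=(λz. -2); E=∅; St=[thunk :: if0]⟩
step 3: ⟨T=-2; E={z↦thunk((2 * 3), ∅)}; St=[if0]⟩
step 4: ⟨T=(((λq. ((λu. u) 2)) 7) * (6 - 1)); E=∅; St=∅⟩
step 5: ⟨T=((λq. ((λu. u) 2)) 7); E=∅; St=[mulR]⟩
step 6: ⟨T=(λq. ((λu. u) 2)); E=∅; St=[thunk :: mulR]⟩
step 7: ⟨T=((λu. u) 2); E={q↦thunk(7, ∅)}; St=[mulR]⟩
step 8: ⟨T=(λu. u); E={q↦thunk(7, ∅)}; St=[thunk :: mulR]⟩
step 9: ⟨T=u; E={u↦thunk(2, {q↦thunk(7, ∅)}), q↦thunk(7, ∅)}; St=[mulR]⟩
step 10: ⟨T=2; E={q↦thunk(7, ∅)}; St=[mulR]⟩
step 11: ⟨T=(6 - 1); E=∅; St=[mulL(2)]⟩
step 12: ⟨T=6; E=∅; St=[subR :: mulL(2)]⟩
step 13: ⟨T=1; E=∅; St=[subL(6) :: mulL(2)]⟩
→ final value 10

Answer: 10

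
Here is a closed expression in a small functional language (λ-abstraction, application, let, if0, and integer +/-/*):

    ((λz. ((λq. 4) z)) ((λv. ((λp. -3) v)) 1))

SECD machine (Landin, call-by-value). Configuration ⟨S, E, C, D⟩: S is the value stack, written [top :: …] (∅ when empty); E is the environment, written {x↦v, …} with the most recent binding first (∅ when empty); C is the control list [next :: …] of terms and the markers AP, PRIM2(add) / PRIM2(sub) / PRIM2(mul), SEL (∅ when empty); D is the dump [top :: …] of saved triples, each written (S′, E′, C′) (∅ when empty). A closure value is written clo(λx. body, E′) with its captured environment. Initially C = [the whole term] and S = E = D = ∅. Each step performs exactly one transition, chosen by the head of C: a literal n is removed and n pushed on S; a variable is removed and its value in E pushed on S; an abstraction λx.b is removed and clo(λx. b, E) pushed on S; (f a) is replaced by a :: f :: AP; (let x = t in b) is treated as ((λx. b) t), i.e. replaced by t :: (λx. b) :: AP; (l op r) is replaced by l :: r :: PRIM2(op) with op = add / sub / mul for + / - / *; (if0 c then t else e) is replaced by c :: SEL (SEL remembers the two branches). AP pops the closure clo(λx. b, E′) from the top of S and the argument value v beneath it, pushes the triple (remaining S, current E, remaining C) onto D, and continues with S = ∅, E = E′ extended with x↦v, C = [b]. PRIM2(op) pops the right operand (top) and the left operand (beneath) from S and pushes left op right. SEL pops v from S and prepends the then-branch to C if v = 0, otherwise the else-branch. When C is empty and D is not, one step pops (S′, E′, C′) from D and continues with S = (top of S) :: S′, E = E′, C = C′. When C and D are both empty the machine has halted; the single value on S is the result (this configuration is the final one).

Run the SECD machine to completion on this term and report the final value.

Answer: 4

Derivation:
0. ⟨S=∅; E=∅; C=[((λz. ((λq. 4) z)) ((λv. ((λp. -3) v)) 1))]; D=∅⟩
1. ⟨S=∅; E=∅; C=[((λv. ((λp. -3) v)) 1) :: (λz. ((λq. 4) z)) :: AP]; D=∅⟩
2. ⟨S=∅; E=∅; C=[1 :: (λv. ((λp. -3) v)) :: AP :: (λz. ((λq. 4) z)) :: AP]; D=∅⟩
3. ⟨S=[1]; E=∅; C=[(λv. ((λp. -3) v)) :: AP :: (λz. ((λq. 4) z)) :: AP]; D=∅⟩
4. ⟨S=[clo(λv. ((λp. -3) v), ∅) :: 1]; E=∅; C=[AP :: (λz. ((λq. 4) z)) :: AP]; D=∅⟩
5. ⟨S=∅; E={v↦1}; C=[((λp. -3) v)]; D=[(∅, ∅, [(λz. ((λq. 4) z)) :: AP])]⟩
6. ⟨S=∅; E={v↦1}; C=[v :: (λp. -3) :: AP]; D=[(∅, ∅, [(λz. ((λq. 4) z)) :: AP])]⟩
7. ⟨S=[1]; E={v↦1}; C=[(λp. -3) :: AP]; D=[(∅, ∅, [(λz. ((λq. 4) z)) :: AP])]⟩
8. ⟨S=[clo(λp. -3, {v↦1}) :: 1]; E={v↦1}; C=[AP]; D=[(∅, ∅, [(λz. ((λq. 4) z)) :: AP])]⟩
9. ⟨S=∅; E={p↦1, v↦1}; C=[-3]; D=[(∅, {v↦1}, ∅) :: (∅, ∅, [(λz. ((λq. 4) z)) :: AP])]⟩
10. ⟨S=[-3]; E={p↦1, v↦1}; C=∅; D=[(∅, {v↦1}, ∅) :: (∅, ∅, [(λz. ((λq. 4) z)) :: AP])]⟩
11. ⟨S=[-3]; E={v↦1}; C=∅; D=[(∅, ∅, [(λz. ((λq. 4) z)) :: AP])]⟩
12. ⟨S=[-3]; E=∅; C=[(λz. ((λq. 4) z)) :: AP]; D=∅⟩
13. ⟨S=[clo(λz. ((λq. 4) z), ∅) :: -3]; E=∅; C=[AP]; D=∅⟩
14. ⟨S=∅; E={z↦-3}; C=[((λq. 4) z)]; D=[(∅, ∅, ∅)]⟩
15. ⟨S=∅; E={z↦-3}; C=[z :: (λq. 4) :: AP]; D=[(∅, ∅, ∅)]⟩
16. ⟨S=[-3]; E={z↦-3}; C=[(λq. 4) :: AP]; D=[(∅, ∅, ∅)]⟩
17. ⟨S=[clo(λq. 4, {z↦-3}) :: -3]; E={z↦-3}; C=[AP]; D=[(∅, ∅, ∅)]⟩
18. ⟨S=∅; E={q↦-3, z↦-3}; C=[4]; D=[(∅, {z↦-3}, ∅) :: (∅, ∅, ∅)]⟩
19. ⟨S=[4]; E={q↦-3, z↦-3}; C=∅; D=[(∅, {z↦-3}, ∅) :: (∅, ∅, ∅)]⟩
20. ⟨S=[4]; E={z↦-3}; C=∅; D=[(∅, ∅, ∅)]⟩
21. ⟨S=[4]; E=∅; C=∅; D=∅⟩
→ final value 4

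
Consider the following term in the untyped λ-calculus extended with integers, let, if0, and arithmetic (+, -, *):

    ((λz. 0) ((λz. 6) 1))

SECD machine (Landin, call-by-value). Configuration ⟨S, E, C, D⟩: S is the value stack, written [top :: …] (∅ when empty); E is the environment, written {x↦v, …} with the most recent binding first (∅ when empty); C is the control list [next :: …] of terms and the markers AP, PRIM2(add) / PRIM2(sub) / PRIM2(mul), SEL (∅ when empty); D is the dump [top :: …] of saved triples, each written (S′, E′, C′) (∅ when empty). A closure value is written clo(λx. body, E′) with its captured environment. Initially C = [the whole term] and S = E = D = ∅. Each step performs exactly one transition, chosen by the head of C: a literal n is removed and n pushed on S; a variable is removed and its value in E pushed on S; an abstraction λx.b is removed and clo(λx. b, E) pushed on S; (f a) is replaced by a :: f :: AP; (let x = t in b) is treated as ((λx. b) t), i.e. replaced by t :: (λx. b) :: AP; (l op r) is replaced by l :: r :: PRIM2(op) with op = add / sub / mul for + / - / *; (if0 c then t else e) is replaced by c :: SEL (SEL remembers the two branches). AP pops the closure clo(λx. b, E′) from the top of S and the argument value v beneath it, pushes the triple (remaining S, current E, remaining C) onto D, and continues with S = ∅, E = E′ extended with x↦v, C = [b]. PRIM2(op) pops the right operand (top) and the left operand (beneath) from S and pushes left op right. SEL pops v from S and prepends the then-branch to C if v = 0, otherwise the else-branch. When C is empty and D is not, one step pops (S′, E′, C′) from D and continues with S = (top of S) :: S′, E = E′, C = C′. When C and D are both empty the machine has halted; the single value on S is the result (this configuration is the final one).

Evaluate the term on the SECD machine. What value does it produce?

[0] ⟨S=∅; E=∅; C=[((λz. 0) ((λz. 6) 1))]; D=∅⟩
[1] ⟨S=∅; E=∅; C=[((λz. 6) 1) :: (λz. 0) :: AP]; D=∅⟩
[2] ⟨S=∅; E=∅; C=[1 :: (λz. 6) :: AP :: (λz. 0) :: AP]; D=∅⟩
[3] ⟨S=[1]; E=∅; C=[(λz. 6) :: AP :: (λz. 0) :: AP]; D=∅⟩
[4] ⟨S=[clo(λz. 6, ∅) :: 1]; E=∅; C=[AP :: (λz. 0) :: AP]; D=∅⟩
[5] ⟨S=∅; E={z↦1}; C=[6]; D=[(∅, ∅, [(λz. 0) :: AP])]⟩
[6] ⟨S=[6]; E={z↦1}; C=∅; D=[(∅, ∅, [(λz. 0) :: AP])]⟩
[7] ⟨S=[6]; E=∅; C=[(λz. 0) :: AP]; D=∅⟩
[8] ⟨S=[clo(λz. 0, ∅) :: 6]; E=∅; C=[AP]; D=∅⟩
[9] ⟨S=∅; E={z↦6}; C=[0]; D=[(∅, ∅, ∅)]⟩
[10] ⟨S=[0]; E={z↦6}; C=∅; D=[(∅, ∅, ∅)]⟩
[11] ⟨S=[0]; E=∅; C=∅; D=∅⟩
→ final value 0

Answer: 0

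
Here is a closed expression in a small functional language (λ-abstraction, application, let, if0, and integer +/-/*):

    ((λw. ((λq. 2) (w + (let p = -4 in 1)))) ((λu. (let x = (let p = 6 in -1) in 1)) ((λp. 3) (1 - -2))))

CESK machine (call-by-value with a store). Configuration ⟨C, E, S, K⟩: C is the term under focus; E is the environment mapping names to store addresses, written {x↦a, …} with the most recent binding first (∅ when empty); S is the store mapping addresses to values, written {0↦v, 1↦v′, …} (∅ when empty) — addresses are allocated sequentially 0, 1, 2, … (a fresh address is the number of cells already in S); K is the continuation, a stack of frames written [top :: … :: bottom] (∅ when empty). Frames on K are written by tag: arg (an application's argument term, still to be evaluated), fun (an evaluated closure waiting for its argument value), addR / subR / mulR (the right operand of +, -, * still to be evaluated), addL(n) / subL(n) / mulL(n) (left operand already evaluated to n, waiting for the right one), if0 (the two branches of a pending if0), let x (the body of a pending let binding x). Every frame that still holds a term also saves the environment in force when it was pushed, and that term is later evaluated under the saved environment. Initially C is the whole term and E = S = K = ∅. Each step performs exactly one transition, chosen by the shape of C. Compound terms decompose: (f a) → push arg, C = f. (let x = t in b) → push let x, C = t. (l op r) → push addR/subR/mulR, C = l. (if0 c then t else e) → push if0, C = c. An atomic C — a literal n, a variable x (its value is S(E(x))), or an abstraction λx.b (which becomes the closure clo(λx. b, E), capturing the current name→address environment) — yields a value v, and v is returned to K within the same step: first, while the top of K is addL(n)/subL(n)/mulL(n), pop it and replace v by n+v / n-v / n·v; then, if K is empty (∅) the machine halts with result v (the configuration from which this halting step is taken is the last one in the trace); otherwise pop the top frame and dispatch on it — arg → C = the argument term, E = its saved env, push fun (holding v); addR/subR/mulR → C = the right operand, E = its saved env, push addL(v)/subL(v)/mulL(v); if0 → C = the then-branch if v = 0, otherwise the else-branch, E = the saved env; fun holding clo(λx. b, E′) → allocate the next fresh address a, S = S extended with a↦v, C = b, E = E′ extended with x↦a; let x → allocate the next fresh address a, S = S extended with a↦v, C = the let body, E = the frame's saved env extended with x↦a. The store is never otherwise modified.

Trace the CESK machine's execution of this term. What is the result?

t=0: <C=((λw. ((λq. 2) (w + (let p = -4 in 1)))) ((λu. (let x = (let p = 6 in -1) in 1)) ((λp. 3) (1 - -2)))), E=∅, S=∅, K=∅>
t=1: <C=(λw. ((λq. 2) (w + (let p = -4 in 1)))), E=∅, S=∅, K=[arg]>
t=2: <C=((λu. (let x = (let p = 6 in -1) in 1)) ((λp. 3) (1 - -2))), E=∅, S=∅, K=[fun]>
t=3: <C=(λu. (let x = (let p = 6 in -1) in 1)), E=∅, S=∅, K=[arg :: fun]>
t=4: <C=((λp. 3) (1 - -2)), E=∅, S=∅, K=[fun :: fun]>
t=5: <C=(λp. 3), E=∅, S=∅, K=[arg :: fun :: fun]>
t=6: <C=(1 - -2), E=∅, S=∅, K=[fun :: fun :: fun]>
t=7: <C=1, E=∅, S=∅, K=[subR :: fun :: fun :: fun]>
t=8: <C=-2, E=∅, S=∅, K=[subL(1) :: fun :: fun :: fun]>
t=9: <C=3, E={p↦0}, S={0↦3}, K=[fun :: fun]>
t=10: <C=(let x = (let p = 6 in -1) in 1), E={u↦1}, S={0↦3, 1↦3}, K=[fun]>
t=11: <C=(let p = 6 in -1), E={u↦1}, S={0↦3, 1↦3}, K=[let x :: fun]>
t=12: <C=6, E={u↦1}, S={0↦3, 1↦3}, K=[let p :: let x :: fun]>
t=13: <C=-1, E={p↦2, u↦1}, S={0↦3, 1↦3, 2↦6}, K=[let x :: fun]>
t=14: <C=1, E={x↦3, u↦1}, S={0↦3, 1↦3, 2↦6, 3↦-1}, K=[fun]>
t=15: <C=((λq. 2) (w + (let p = -4 in 1))), E={w↦4}, S={0↦3, 1↦3, 2↦6, 3↦-1, 4↦1}, K=∅>
t=16: <C=(λq. 2), E={w↦4}, S={0↦3, 1↦3, 2↦6, 3↦-1, 4↦1}, K=[arg]>
t=17: <C=(w + (let p = -4 in 1)), E={w↦4}, S={0↦3, 1↦3, 2↦6, 3↦-1, 4↦1}, K=[fun]>
t=18: <C=w, E={w↦4}, S={0↦3, 1↦3, 2↦6, 3↦-1, 4↦1}, K=[addR :: fun]>
t=19: <C=(let p = -4 in 1), E={w↦4}, S={0↦3, 1↦3, 2↦6, 3↦-1, 4↦1}, K=[addL(1) :: fun]>
t=20: <C=-4, E={w↦4}, S={0↦3, 1↦3, 2↦6, 3↦-1, 4↦1}, K=[let p :: addL(1) :: fun]>
t=21: <C=1, E={p↦5, w↦4}, S={0↦3, 1↦3, 2↦6, 3↦-1, 4↦1, 5↦-4}, K=[addL(1) :: fun]>
t=22: <C=2, E={q↦6, w↦4}, S={0↦3, 1↦3, 2↦6, 3↦-1, 4↦1, 5↦-4, 6↦2}, K=∅>
→ final value 2

Answer: 2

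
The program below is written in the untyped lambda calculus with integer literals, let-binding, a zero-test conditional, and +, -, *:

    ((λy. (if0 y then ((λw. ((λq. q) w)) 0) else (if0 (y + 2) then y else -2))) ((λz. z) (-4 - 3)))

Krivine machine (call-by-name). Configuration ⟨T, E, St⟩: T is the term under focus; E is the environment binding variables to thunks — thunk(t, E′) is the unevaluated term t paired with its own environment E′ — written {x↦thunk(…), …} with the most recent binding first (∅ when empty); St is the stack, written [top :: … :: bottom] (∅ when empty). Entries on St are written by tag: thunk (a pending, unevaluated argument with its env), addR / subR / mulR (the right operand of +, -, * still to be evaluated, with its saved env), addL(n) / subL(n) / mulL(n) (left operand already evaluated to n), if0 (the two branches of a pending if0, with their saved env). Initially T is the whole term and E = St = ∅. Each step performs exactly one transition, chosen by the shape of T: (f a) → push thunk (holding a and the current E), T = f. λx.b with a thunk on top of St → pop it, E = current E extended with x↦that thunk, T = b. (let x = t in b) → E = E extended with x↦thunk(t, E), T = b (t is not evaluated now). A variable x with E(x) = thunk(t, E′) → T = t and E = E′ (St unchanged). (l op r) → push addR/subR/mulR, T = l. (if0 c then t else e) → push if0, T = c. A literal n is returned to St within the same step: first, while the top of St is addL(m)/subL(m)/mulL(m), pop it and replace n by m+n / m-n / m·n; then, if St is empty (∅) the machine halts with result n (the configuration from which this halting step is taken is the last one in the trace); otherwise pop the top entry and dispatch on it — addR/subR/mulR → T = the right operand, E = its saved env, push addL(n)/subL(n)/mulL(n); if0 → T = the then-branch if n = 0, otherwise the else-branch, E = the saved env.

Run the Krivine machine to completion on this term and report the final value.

Answer: -2

Derivation:
0. [T=((λy. (if0 y then ((λw. ((λq. q) w)) 0) else (if0 (y + 2) then y else -2))) ((λz. z) (-4 - 3))) | E=∅ | St=∅]
1. [T=(λy. (if0 y then ((λw. ((λq. q) w)) 0) else (if0 (y + 2) then y else -2))) | E=∅ | St=[thunk]]
2. [T=(if0 y then ((λw. ((λq. q) w)) 0) else (if0 (y + 2) then y else -2)) | E={y↦thunk(((λz. z) (-4 - 3)), ∅)} | St=∅]
3. [T=y | E={y↦thunk(((λz. z) (-4 - 3)), ∅)} | St=[if0]]
4. [T=((λz. z) (-4 - 3)) | E=∅ | St=[if0]]
5. [T=(λz. z) | E=∅ | St=[thunk :: if0]]
6. [T=z | E={z↦thunk((-4 - 3), ∅)} | St=[if0]]
7. [T=(-4 - 3) | E=∅ | St=[if0]]
8. [T=-4 | E=∅ | St=[subR :: if0]]
9. [T=3 | E=∅ | St=[subL(-4) :: if0]]
10. [T=(if0 (y + 2) then y else -2) | E={y↦thunk(((λz. z) (-4 - 3)), ∅)} | St=∅]
11. [T=(y + 2) | E={y↦thunk(((λz. z) (-4 - 3)), ∅)} | St=[if0]]
12. [T=y | E={y↦thunk(((λz. z) (-4 - 3)), ∅)} | St=[addR :: if0]]
13. [T=((λz. z) (-4 - 3)) | E=∅ | St=[addR :: if0]]
14. [T=(λz. z) | E=∅ | St=[thunk :: addR :: if0]]
15. [T=z | E={z↦thunk((-4 - 3), ∅)} | St=[addR :: if0]]
16. [T=(-4 - 3) | E=∅ | St=[addR :: if0]]
17. [T=-4 | E=∅ | St=[subR :: addR :: if0]]
18. [T=3 | E=∅ | St=[subL(-4) :: addR :: if0]]
19. [T=2 | E={y↦thunk(((λz. z) (-4 - 3)), ∅)} | St=[addL(-7) :: if0]]
20. [T=-2 | E={y↦thunk(((λz. z) (-4 - 3)), ∅)} | St=∅]
→ final value -2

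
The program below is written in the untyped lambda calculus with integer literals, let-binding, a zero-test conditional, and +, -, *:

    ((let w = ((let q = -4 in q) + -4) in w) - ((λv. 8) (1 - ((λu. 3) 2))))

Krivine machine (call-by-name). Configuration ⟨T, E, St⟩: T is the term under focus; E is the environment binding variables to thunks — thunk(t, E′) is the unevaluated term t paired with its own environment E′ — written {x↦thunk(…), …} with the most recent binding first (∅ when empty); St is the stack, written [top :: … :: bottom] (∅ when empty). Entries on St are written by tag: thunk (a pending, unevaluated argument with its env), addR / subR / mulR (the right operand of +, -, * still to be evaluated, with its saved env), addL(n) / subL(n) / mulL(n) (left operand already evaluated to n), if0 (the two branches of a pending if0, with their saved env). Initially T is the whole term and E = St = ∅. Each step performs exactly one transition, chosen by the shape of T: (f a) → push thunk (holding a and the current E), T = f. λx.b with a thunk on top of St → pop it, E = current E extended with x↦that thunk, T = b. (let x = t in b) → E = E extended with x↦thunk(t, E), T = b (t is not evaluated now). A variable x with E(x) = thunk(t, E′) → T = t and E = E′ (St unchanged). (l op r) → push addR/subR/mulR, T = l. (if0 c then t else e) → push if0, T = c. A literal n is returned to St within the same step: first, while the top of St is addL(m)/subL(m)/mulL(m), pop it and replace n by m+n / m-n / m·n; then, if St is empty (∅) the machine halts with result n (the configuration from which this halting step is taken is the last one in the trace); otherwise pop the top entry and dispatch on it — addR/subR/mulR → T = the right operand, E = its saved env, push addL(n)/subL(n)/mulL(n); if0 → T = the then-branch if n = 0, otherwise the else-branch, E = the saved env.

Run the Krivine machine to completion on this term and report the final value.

Answer: -16

Machine steps:
t=0: [T=((let w = ((let q = -4 in q) + -4) in w) - ((λv. 8) (1 - ((λu. 3) 2)))) | E=∅ | St=∅]
t=1: [T=(let w = ((let q = -4 in q) + -4) in w) | E=∅ | St=[subR]]
t=2: [T=w | E={w↦thunk(((let q = -4 in q) + -4), ∅)} | St=[subR]]
t=3: [T=((let q = -4 in q) + -4) | E=∅ | St=[subR]]
t=4: [T=(let q = -4 in q) | E=∅ | St=[addR :: subR]]
t=5: [T=q | E={q↦thunk(-4, ∅)} | St=[addR :: subR]]
t=6: [T=-4 | E=∅ | St=[addR :: subR]]
t=7: [T=-4 | E=∅ | St=[addL(-4) :: subR]]
t=8: [T=((λv. 8) (1 - ((λu. 3) 2))) | E=∅ | St=[subL(-8)]]
t=9: [T=(λv. 8) | E=∅ | St=[thunk :: subL(-8)]]
t=10: [T=8 | E={v↦thunk((1 - ((λu. 3) 2)), ∅)} | St=[subL(-8)]]
→ final value -16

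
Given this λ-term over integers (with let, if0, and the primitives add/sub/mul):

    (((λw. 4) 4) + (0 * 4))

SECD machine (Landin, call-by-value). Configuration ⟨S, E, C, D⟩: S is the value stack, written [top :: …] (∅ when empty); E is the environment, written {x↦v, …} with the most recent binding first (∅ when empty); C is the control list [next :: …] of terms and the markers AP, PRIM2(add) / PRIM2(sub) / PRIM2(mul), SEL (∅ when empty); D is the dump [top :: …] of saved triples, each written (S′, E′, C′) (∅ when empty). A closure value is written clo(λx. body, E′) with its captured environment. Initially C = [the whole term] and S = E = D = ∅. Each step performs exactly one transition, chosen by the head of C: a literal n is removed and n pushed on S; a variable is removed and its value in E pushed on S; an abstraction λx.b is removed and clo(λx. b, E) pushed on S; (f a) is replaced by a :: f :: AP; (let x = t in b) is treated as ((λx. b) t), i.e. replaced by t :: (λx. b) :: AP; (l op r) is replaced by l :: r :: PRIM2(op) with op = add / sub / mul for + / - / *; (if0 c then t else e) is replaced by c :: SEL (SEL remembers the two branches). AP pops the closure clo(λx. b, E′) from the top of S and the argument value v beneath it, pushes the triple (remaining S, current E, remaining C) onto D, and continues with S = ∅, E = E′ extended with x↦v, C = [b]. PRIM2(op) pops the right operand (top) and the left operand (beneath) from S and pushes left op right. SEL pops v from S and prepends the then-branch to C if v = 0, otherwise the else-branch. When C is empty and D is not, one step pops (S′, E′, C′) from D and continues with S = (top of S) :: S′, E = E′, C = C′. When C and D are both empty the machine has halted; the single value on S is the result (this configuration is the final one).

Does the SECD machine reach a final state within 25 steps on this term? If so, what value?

Answer: 4

Derivation:
t=0: <S=∅, E=∅, C=[(((λw. 4) 4) + (0 * 4))], D=∅>
t=1: <S=∅, E=∅, C=[((λw. 4) 4) :: (0 * 4) :: PRIM2(add)], D=∅>
t=2: <S=∅, E=∅, C=[4 :: (λw. 4) :: AP :: (0 * 4) :: PRIM2(add)], D=∅>
t=3: <S=[4], E=∅, C=[(λw. 4) :: AP :: (0 * 4) :: PRIM2(add)], D=∅>
t=4: <S=[clo(λw. 4, ∅) :: 4], E=∅, C=[AP :: (0 * 4) :: PRIM2(add)], D=∅>
t=5: <S=∅, E={w↦4}, C=[4], D=[(∅, ∅, [(0 * 4) :: PRIM2(add)])]>
t=6: <S=[4], E={w↦4}, C=∅, D=[(∅, ∅, [(0 * 4) :: PRIM2(add)])]>
t=7: <S=[4], E=∅, C=[(0 * 4) :: PRIM2(add)], D=∅>
t=8: <S=[4], E=∅, C=[0 :: 4 :: PRIM2(mul) :: PRIM2(add)], D=∅>
t=9: <S=[0 :: 4], E=∅, C=[4 :: PRIM2(mul) :: PRIM2(add)], D=∅>
t=10: <S=[4 :: 0 :: 4], E=∅, C=[PRIM2(mul) :: PRIM2(add)], D=∅>
t=11: <S=[0 :: 4], E=∅, C=[PRIM2(add)], D=∅>
t=12: <S=[4], E=∅, C=∅, D=∅>
→ final value 4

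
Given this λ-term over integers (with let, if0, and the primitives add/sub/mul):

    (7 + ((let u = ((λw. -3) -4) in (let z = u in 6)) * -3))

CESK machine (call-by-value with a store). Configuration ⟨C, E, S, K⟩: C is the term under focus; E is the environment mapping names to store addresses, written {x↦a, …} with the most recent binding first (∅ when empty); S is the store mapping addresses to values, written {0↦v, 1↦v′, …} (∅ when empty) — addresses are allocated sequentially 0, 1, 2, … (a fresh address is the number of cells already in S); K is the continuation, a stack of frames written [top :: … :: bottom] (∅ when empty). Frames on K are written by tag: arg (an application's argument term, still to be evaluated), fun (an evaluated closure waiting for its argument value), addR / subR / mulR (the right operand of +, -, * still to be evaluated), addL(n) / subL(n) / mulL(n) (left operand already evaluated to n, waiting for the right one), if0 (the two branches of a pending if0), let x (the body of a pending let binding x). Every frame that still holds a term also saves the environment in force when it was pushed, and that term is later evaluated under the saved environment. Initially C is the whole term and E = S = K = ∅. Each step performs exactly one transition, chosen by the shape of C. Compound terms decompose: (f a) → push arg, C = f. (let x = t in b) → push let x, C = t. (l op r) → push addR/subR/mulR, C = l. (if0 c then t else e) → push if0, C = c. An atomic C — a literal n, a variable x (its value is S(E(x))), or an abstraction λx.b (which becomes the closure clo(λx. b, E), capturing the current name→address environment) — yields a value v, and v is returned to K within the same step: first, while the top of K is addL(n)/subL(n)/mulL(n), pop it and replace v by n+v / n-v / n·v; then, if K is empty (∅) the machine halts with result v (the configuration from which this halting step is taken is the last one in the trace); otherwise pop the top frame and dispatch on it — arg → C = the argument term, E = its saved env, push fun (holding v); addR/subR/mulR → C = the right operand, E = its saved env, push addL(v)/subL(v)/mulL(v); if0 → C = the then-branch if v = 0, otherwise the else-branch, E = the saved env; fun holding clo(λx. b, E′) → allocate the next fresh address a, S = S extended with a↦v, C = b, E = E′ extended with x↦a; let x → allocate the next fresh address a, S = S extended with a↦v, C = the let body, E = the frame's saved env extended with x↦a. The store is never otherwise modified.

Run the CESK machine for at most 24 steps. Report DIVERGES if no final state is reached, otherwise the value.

0. ⟨C=(7 + ((let u = ((λw. -3) -4) in (let z = u in 6)) * -3)); E=∅; S=∅; K=∅⟩
1. ⟨C=7; E=∅; S=∅; K=[addR]⟩
2. ⟨C=((let u = ((λw. -3) -4) in (let z = u in 6)) * -3); E=∅; S=∅; K=[addL(7)]⟩
3. ⟨C=(let u = ((λw. -3) -4) in (let z = u in 6)); E=∅; S=∅; K=[mulR :: addL(7)]⟩
4. ⟨C=((λw. -3) -4); E=∅; S=∅; K=[let u :: mulR :: addL(7)]⟩
5. ⟨C=(λw. -3); E=∅; S=∅; K=[arg :: let u :: mulR :: addL(7)]⟩
6. ⟨C=-4; E=∅; S=∅; K=[fun :: let u :: mulR :: addL(7)]⟩
7. ⟨C=-3; E={w↦0}; S={0↦-4}; K=[let u :: mulR :: addL(7)]⟩
8. ⟨C=(let z = u in 6); E={u↦1}; S={0↦-4, 1↦-3}; K=[mulR :: addL(7)]⟩
9. ⟨C=u; E={u↦1}; S={0↦-4, 1↦-3}; K=[let z :: mulR :: addL(7)]⟩
10. ⟨C=6; E={z↦2, u↦1}; S={0↦-4, 1↦-3, 2↦-3}; K=[mulR :: addL(7)]⟩
11. ⟨C=-3; E=∅; S={0↦-4, 1↦-3, 2↦-3}; K=[mulL(6) :: addL(7)]⟩
→ final value -11

Answer: -11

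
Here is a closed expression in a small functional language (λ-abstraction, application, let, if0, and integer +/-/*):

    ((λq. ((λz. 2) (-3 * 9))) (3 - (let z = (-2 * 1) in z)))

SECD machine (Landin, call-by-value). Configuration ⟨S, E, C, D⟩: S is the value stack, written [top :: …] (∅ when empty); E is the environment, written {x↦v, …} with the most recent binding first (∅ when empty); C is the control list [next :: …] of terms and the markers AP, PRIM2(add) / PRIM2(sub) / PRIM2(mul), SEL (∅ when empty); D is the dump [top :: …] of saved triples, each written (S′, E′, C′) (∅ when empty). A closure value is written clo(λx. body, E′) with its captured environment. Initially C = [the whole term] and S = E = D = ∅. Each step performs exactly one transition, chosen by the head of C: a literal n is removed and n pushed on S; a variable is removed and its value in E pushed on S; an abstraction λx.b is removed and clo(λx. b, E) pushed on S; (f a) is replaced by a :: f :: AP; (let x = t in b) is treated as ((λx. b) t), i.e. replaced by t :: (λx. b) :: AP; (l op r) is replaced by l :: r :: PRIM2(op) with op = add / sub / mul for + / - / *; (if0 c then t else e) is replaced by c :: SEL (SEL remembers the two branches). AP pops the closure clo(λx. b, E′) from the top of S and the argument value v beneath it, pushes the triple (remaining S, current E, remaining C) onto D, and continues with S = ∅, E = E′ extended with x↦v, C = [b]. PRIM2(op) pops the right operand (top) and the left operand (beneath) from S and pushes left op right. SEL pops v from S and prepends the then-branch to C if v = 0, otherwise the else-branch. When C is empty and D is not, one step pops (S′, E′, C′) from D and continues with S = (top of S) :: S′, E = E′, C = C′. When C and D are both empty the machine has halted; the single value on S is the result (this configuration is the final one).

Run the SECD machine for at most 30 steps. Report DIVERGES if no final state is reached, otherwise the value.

t=0: [S=∅ | E=∅ | C=[((λq. ((λz. 2) (-3 * 9))) (3 - (let z = (-2 * 1) in z)))] | D=∅]
t=1: [S=∅ | E=∅ | C=[(3 - (let z = (-2 * 1) in z)) :: (λq. ((λz. 2) (-3 * 9))) :: AP] | D=∅]
t=2: [S=∅ | E=∅ | C=[3 :: (let z = (-2 * 1) in z) :: PRIM2(sub) :: (λq. ((λz. 2) (-3 * 9))) :: AP] | D=∅]
t=3: [S=[3] | E=∅ | C=[(let z = (-2 * 1) in z) :: PRIM2(sub) :: (λq. ((λz. 2) (-3 * 9))) :: AP] | D=∅]
t=4: [S=[3] | E=∅ | C=[(-2 * 1) :: (λz. z) :: AP :: PRIM2(sub) :: (λq. ((λz. 2) (-3 * 9))) :: AP] | D=∅]
t=5: [S=[3] | E=∅ | C=[-2 :: 1 :: PRIM2(mul) :: (λz. z) :: AP :: PRIM2(sub) :: (λq. ((λz. 2) (-3 * 9))) :: AP] | D=∅]
t=6: [S=[-2 :: 3] | E=∅ | C=[1 :: PRIM2(mul) :: (λz. z) :: AP :: PRIM2(sub) :: (λq. ((λz. 2) (-3 * 9))) :: AP] | D=∅]
t=7: [S=[1 :: -2 :: 3] | E=∅ | C=[PRIM2(mul) :: (λz. z) :: AP :: PRIM2(sub) :: (λq. ((λz. 2) (-3 * 9))) :: AP] | D=∅]
t=8: [S=[-2 :: 3] | E=∅ | C=[(λz. z) :: AP :: PRIM2(sub) :: (λq. ((λz. 2) (-3 * 9))) :: AP] | D=∅]
t=9: [S=[clo(λz. z, ∅) :: -2 :: 3] | E=∅ | C=[AP :: PRIM2(sub) :: (λq. ((λz. 2) (-3 * 9))) :: AP] | D=∅]
t=10: [S=∅ | E={z↦-2} | C=[z] | D=[([3], ∅, [PRIM2(sub) :: (λq. ((λz. 2) (-3 * 9))) :: AP])]]
t=11: [S=[-2] | E={z↦-2} | C=∅ | D=[([3], ∅, [PRIM2(sub) :: (λq. ((λz. 2) (-3 * 9))) :: AP])]]
t=12: [S=[-2 :: 3] | E=∅ | C=[PRIM2(sub) :: (λq. ((λz. 2) (-3 * 9))) :: AP] | D=∅]
t=13: [S=[5] | E=∅ | C=[(λq. ((λz. 2) (-3 * 9))) :: AP] | D=∅]
t=14: [S=[clo(λq. ((λz. 2) (-3 * 9)), ∅) :: 5] | E=∅ | C=[AP] | D=∅]
t=15: [S=∅ | E={q↦5} | C=[((λz. 2) (-3 * 9))] | D=[(∅, ∅, ∅)]]
t=16: [S=∅ | E={q↦5} | C=[(-3 * 9) :: (λz. 2) :: AP] | D=[(∅, ∅, ∅)]]
t=17: [S=∅ | E={q↦5} | C=[-3 :: 9 :: PRIM2(mul) :: (λz. 2) :: AP] | D=[(∅, ∅, ∅)]]
t=18: [S=[-3] | E={q↦5} | C=[9 :: PRIM2(mul) :: (λz. 2) :: AP] | D=[(∅, ∅, ∅)]]
t=19: [S=[9 :: -3] | E={q↦5} | C=[PRIM2(mul) :: (λz. 2) :: AP] | D=[(∅, ∅, ∅)]]
t=20: [S=[-27] | E={q↦5} | C=[(λz. 2) :: AP] | D=[(∅, ∅, ∅)]]
t=21: [S=[clo(λz. 2, {q↦5}) :: -27] | E={q↦5} | C=[AP] | D=[(∅, ∅, ∅)]]
t=22: [S=∅ | E={z↦-27, q↦5} | C=[2] | D=[(∅, {q↦5}, ∅) :: (∅, ∅, ∅)]]
t=23: [S=[2] | E={z↦-27, q↦5} | C=∅ | D=[(∅, {q↦5}, ∅) :: (∅, ∅, ∅)]]
t=24: [S=[2] | E={q↦5} | C=∅ | D=[(∅, ∅, ∅)]]
t=25: [S=[2] | E=∅ | C=∅ | D=∅]
→ final value 2

Answer: 2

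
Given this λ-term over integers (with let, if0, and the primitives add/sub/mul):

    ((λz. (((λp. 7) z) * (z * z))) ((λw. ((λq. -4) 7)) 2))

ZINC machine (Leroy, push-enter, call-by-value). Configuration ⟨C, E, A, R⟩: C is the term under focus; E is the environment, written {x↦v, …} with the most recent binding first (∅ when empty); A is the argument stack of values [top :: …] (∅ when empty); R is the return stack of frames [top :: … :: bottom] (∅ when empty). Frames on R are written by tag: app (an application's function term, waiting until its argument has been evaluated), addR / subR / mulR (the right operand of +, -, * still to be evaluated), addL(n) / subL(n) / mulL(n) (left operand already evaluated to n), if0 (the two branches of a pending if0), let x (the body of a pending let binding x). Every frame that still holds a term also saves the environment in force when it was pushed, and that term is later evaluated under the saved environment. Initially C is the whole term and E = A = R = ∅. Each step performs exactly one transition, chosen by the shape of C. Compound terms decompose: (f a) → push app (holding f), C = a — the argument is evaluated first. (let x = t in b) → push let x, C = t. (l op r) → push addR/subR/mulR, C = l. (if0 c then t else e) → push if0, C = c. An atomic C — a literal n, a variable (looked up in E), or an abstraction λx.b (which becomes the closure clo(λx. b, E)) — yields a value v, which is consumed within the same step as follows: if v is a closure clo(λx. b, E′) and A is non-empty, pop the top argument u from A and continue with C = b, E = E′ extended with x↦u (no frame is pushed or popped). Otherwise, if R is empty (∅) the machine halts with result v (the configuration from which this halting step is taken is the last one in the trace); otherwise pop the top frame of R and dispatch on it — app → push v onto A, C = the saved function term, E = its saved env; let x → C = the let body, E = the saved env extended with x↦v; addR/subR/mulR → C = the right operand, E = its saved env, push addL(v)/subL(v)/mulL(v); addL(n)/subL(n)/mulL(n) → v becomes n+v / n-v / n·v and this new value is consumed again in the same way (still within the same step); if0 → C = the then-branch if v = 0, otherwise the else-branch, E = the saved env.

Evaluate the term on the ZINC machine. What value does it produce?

t=0: ⟨C=((λz. (((λp. 7) z) * (z * z))) ((λw. ((λq. -4) 7)) 2)); E=∅; A=∅; R=∅⟩
t=1: ⟨C=((λw. ((λq. -4) 7)) 2); E=∅; A=∅; R=[app]⟩
t=2: ⟨C=2; E=∅; A=∅; R=[app :: app]⟩
t=3: ⟨C=(λw. ((λq. -4) 7)); E=∅; A=[2]; R=[app]⟩
t=4: ⟨C=((λq. -4) 7); E={w↦2}; A=∅; R=[app]⟩
t=5: ⟨C=7; E={w↦2}; A=∅; R=[app :: app]⟩
t=6: ⟨C=(λq. -4); E={w↦2}; A=[7]; R=[app]⟩
t=7: ⟨C=-4; E={q↦7, w↦2}; A=∅; R=[app]⟩
t=8: ⟨C=(λz. (((λp. 7) z) * (z * z))); E=∅; A=[-4]; R=∅⟩
t=9: ⟨C=(((λp. 7) z) * (z * z)); E={z↦-4}; A=∅; R=∅⟩
t=10: ⟨C=((λp. 7) z); E={z↦-4}; A=∅; R=[mulR]⟩
t=11: ⟨C=z; E={z↦-4}; A=∅; R=[app :: mulR]⟩
t=12: ⟨C=(λp. 7); E={z↦-4}; A=[-4]; R=[mulR]⟩
t=13: ⟨C=7; E={p↦-4, z↦-4}; A=∅; R=[mulR]⟩
t=14: ⟨C=(z * z); E={z↦-4}; A=∅; R=[mulL(7)]⟩
t=15: ⟨C=z; E={z↦-4}; A=∅; R=[mulR :: mulL(7)]⟩
t=16: ⟨C=z; E={z↦-4}; A=∅; R=[mulL(-4) :: mulL(7)]⟩
→ final value 112

Answer: 112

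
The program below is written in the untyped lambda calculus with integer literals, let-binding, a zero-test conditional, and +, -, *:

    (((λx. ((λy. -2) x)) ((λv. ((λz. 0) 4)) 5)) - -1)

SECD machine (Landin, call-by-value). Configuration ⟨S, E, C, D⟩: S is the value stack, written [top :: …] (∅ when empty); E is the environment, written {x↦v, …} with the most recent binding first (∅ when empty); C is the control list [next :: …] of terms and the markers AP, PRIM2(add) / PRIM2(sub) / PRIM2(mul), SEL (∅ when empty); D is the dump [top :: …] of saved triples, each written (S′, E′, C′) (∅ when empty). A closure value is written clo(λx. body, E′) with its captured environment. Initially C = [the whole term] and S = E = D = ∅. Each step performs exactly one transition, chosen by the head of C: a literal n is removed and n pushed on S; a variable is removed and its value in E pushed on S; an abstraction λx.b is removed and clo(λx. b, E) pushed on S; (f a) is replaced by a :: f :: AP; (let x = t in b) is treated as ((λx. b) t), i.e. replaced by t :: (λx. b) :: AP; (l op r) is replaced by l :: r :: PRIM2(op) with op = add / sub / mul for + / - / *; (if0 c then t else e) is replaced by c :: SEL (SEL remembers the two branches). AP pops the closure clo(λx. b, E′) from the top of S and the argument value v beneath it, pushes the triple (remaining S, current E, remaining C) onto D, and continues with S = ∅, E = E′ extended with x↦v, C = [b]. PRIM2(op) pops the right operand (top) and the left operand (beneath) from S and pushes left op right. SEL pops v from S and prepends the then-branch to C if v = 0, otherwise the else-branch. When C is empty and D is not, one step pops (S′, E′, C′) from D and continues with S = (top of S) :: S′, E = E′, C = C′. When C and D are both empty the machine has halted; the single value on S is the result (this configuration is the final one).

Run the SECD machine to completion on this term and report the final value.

step 0: ⟨S=∅; E=∅; C=[(((λx. ((λy. -2) x)) ((λv. ((λz. 0) 4)) 5)) - -1)]; D=∅⟩
step 1: ⟨S=∅; E=∅; C=[((λx. ((λy. -2) x)) ((λv. ((λz. 0) 4)) 5)) :: -1 :: PRIM2(sub)]; D=∅⟩
step 2: ⟨S=∅; E=∅; C=[((λv. ((λz. 0) 4)) 5) :: (λx. ((λy. -2) x)) :: AP :: -1 :: PRIM2(sub)]; D=∅⟩
step 3: ⟨S=∅; E=∅; C=[5 :: (λv. ((λz. 0) 4)) :: AP :: (λx. ((λy. -2) x)) :: AP :: -1 :: PRIM2(sub)]; D=∅⟩
step 4: ⟨S=[5]; E=∅; C=[(λv. ((λz. 0) 4)) :: AP :: (λx. ((λy. -2) x)) :: AP :: -1 :: PRIM2(sub)]; D=∅⟩
step 5: ⟨S=[clo(λv. ((λz. 0) 4), ∅) :: 5]; E=∅; C=[AP :: (λx. ((λy. -2) x)) :: AP :: -1 :: PRIM2(sub)]; D=∅⟩
step 6: ⟨S=∅; E={v↦5}; C=[((λz. 0) 4)]; D=[(∅, ∅, [(λx. ((λy. -2) x)) :: AP :: -1 :: PRIM2(sub)])]⟩
step 7: ⟨S=∅; E={v↦5}; C=[4 :: (λz. 0) :: AP]; D=[(∅, ∅, [(λx. ((λy. -2) x)) :: AP :: -1 :: PRIM2(sub)])]⟩
step 8: ⟨S=[4]; E={v↦5}; C=[(λz. 0) :: AP]; D=[(∅, ∅, [(λx. ((λy. -2) x)) :: AP :: -1 :: PRIM2(sub)])]⟩
step 9: ⟨S=[clo(λz. 0, {v↦5}) :: 4]; E={v↦5}; C=[AP]; D=[(∅, ∅, [(λx. ((λy. -2) x)) :: AP :: -1 :: PRIM2(sub)])]⟩
step 10: ⟨S=∅; E={z↦4, v↦5}; C=[0]; D=[(∅, {v↦5}, ∅) :: (∅, ∅, [(λx. ((λy. -2) x)) :: AP :: -1 :: PRIM2(sub)])]⟩
step 11: ⟨S=[0]; E={z↦4, v↦5}; C=∅; D=[(∅, {v↦5}, ∅) :: (∅, ∅, [(λx. ((λy. -2) x)) :: AP :: -1 :: PRIM2(sub)])]⟩
step 12: ⟨S=[0]; E={v↦5}; C=∅; D=[(∅, ∅, [(λx. ((λy. -2) x)) :: AP :: -1 :: PRIM2(sub)])]⟩
step 13: ⟨S=[0]; E=∅; C=[(λx. ((λy. -2) x)) :: AP :: -1 :: PRIM2(sub)]; D=∅⟩
step 14: ⟨S=[clo(λx. ((λy. -2) x), ∅) :: 0]; E=∅; C=[AP :: -1 :: PRIM2(sub)]; D=∅⟩
step 15: ⟨S=∅; E={x↦0}; C=[((λy. -2) x)]; D=[(∅, ∅, [-1 :: PRIM2(sub)])]⟩
step 16: ⟨S=∅; E={x↦0}; C=[x :: (λy. -2) :: AP]; D=[(∅, ∅, [-1 :: PRIM2(sub)])]⟩
step 17: ⟨S=[0]; E={x↦0}; C=[(λy. -2) :: AP]; D=[(∅, ∅, [-1 :: PRIM2(sub)])]⟩
step 18: ⟨S=[clo(λy. -2, {x↦0}) :: 0]; E={x↦0}; C=[AP]; D=[(∅, ∅, [-1 :: PRIM2(sub)])]⟩
step 19: ⟨S=∅; E={y↦0, x↦0}; C=[-2]; D=[(∅, {x↦0}, ∅) :: (∅, ∅, [-1 :: PRIM2(sub)])]⟩
step 20: ⟨S=[-2]; E={y↦0, x↦0}; C=∅; D=[(∅, {x↦0}, ∅) :: (∅, ∅, [-1 :: PRIM2(sub)])]⟩
step 21: ⟨S=[-2]; E={x↦0}; C=∅; D=[(∅, ∅, [-1 :: PRIM2(sub)])]⟩
step 22: ⟨S=[-2]; E=∅; C=[-1 :: PRIM2(sub)]; D=∅⟩
step 23: ⟨S=[-1 :: -2]; E=∅; C=[PRIM2(sub)]; D=∅⟩
step 24: ⟨S=[-1]; E=∅; C=∅; D=∅⟩
→ final value -1

Answer: -1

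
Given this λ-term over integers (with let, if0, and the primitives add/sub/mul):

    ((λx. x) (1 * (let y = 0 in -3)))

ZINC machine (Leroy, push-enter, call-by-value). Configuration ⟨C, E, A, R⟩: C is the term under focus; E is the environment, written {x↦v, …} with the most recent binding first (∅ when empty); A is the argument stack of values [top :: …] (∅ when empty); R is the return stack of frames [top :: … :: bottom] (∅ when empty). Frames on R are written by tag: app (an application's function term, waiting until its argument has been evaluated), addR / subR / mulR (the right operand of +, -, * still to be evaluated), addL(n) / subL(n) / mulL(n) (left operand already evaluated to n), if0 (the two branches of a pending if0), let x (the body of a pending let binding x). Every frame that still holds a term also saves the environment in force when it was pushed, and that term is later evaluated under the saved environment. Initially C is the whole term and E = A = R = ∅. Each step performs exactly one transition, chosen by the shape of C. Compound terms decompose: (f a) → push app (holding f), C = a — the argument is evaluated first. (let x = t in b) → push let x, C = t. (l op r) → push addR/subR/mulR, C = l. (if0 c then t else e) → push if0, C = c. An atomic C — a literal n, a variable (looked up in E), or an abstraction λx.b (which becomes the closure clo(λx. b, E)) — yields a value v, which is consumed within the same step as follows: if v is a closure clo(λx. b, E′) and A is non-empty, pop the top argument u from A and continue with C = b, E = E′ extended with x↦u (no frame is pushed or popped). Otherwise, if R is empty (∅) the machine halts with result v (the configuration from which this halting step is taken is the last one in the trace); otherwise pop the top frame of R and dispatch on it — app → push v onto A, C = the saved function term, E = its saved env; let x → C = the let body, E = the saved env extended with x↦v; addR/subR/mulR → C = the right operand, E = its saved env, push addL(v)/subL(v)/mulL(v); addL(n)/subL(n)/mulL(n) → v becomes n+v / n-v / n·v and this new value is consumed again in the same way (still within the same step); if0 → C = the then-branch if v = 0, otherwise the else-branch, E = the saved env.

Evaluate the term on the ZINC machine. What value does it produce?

0. <C=((λx. x) (1 * (let y = 0 in -3))), E=∅, A=∅, R=∅>
1. <C=(1 * (let y = 0 in -3)), E=∅, A=∅, R=[app]>
2. <C=1, E=∅, A=∅, R=[mulR :: app]>
3. <C=(let y = 0 in -3), E=∅, A=∅, R=[mulL(1) :: app]>
4. <C=0, E=∅, A=∅, R=[let y :: mulL(1) :: app]>
5. <C=-3, E={y↦0}, A=∅, R=[mulL(1) :: app]>
6. <C=(λx. x), E=∅, A=[-3], R=∅>
7. <C=x, E={x↦-3}, A=∅, R=∅>
→ final value -3

Answer: -3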